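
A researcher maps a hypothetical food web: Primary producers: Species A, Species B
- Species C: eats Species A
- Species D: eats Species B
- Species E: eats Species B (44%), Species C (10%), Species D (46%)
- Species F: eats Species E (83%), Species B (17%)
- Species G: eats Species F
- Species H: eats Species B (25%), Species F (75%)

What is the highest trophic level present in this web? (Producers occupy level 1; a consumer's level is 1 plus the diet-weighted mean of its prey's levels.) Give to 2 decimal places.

Species C: 1 + 1 = 2
Species D: 1 + 1 = 2
Species E: 1 + (0.44×1 + 0.1×2 + 0.46×2) = 2.56
Species F: 1 + (0.83×2.56 + 0.17×1) = 3.2948
Species G: 1 + 3.2948 = 4.2948
Species H: 1 + (0.25×1 + 0.75×3.2948) = 3.7211

4.29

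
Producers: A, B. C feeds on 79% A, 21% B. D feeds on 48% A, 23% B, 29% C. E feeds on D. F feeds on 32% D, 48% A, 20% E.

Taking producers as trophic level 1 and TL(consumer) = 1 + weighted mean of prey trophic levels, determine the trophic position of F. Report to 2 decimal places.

C: 1 + (0.79×1 + 0.21×1) = 2
D: 1 + (0.48×1 + 0.23×1 + 0.29×2) = 2.29
E: 1 + 2.29 = 3.29
F: 1 + (0.32×2.29 + 0.48×1 + 0.2×3.29) = 2.8708

2.87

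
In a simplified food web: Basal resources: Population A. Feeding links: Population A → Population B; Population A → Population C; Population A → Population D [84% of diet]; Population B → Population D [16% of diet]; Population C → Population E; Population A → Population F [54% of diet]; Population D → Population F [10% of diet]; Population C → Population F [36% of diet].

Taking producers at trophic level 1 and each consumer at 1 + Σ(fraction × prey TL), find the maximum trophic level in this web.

3

Population B: 1 + 1 = 2
Population C: 1 + 1 = 2
Population D: 1 + (0.84×1 + 0.16×2) = 2.16
Population E: 1 + 2 = 3
Population F: 1 + (0.54×1 + 0.1×2.16 + 0.36×2) = 2.476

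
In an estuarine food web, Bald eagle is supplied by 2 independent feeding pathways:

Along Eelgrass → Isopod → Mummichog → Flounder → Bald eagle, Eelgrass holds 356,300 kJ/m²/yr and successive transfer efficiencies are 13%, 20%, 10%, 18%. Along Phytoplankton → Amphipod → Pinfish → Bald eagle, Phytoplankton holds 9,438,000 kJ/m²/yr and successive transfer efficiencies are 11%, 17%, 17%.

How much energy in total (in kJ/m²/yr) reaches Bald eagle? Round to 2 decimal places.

Via Eelgrass: 356300 × 0.13 × 0.2 × 0.1 × 0.18 = 166.7484 kJ/m²/yr
Via Phytoplankton: 9438000 × 0.11 × 0.17 × 0.17 = 30003.402 kJ/m²/yr
Total at Bald eagle: 166.7484 + 30003.402 = 30170.1504 kJ/m²/yr

30170.15 kJ/m²/yr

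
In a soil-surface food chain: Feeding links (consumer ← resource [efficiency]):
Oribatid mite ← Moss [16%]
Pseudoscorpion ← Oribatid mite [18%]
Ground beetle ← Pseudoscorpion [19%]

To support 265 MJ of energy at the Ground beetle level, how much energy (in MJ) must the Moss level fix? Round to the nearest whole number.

Cumulative transfer efficiency: 0.16 × 0.18 × 0.19 = 0.005472
Moss energy = 265 / 0.005472 = 48428 MJ

48428 MJ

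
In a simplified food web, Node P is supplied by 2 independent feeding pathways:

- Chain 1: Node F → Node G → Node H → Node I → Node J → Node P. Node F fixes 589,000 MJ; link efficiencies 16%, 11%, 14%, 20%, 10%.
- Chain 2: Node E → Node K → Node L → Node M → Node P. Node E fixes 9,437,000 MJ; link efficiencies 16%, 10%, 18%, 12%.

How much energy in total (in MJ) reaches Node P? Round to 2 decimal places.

Chain 1: 589000 × 0.16 × 0.11 × 0.14 × 0.2 × 0.1 = 29.02592 MJ
Chain 2: 9437000 × 0.16 × 0.1 × 0.18 × 0.12 = 3261.4272 MJ
Total at Node P: 29.02592 + 3261.4272 = 3290.45312 MJ

3290.45 MJ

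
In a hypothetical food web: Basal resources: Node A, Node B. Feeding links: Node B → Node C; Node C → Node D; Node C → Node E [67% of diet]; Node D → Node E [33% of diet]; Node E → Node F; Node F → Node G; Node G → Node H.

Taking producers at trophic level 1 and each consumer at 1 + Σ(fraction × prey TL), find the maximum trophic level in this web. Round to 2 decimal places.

6.33

Node C: 1 + 1 = 2
Node D: 1 + 2 = 3
Node E: 1 + (0.67×2 + 0.33×3) = 3.33
Node F: 1 + 3.33 = 4.33
Node G: 1 + 4.33 = 5.33
Node H: 1 + 5.33 = 6.33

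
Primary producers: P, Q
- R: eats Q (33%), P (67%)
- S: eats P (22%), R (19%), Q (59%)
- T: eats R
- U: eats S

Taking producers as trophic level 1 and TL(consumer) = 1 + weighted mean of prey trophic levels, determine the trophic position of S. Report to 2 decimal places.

2.19

R: 1 + (0.33×1 + 0.67×1) = 2
S: 1 + (0.22×1 + 0.19×2 + 0.59×1) = 2.19
T: 1 + 2 = 3
U: 1 + 2.19 = 3.19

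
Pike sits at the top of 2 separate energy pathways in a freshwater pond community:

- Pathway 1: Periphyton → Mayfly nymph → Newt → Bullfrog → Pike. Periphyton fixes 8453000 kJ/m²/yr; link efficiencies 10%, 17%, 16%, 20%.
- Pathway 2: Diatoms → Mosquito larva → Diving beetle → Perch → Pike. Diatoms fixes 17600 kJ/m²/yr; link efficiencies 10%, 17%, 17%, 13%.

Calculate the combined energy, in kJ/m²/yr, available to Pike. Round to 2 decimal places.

4605.04 kJ/m²/yr

Pathway 1: 8453000 × 0.1 × 0.17 × 0.16 × 0.2 = 4598.432 kJ/m²/yr
Pathway 2: 17600 × 0.1 × 0.17 × 0.17 × 0.13 = 6.61232 kJ/m²/yr
Total at Pike: 4598.432 + 6.61232 = 4605.04432 kJ/m²/yr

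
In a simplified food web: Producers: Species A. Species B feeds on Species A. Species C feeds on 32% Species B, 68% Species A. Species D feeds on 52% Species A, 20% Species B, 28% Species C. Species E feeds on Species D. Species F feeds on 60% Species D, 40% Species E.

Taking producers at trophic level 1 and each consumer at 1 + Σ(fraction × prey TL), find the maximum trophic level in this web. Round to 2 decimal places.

Species B: 1 + 1 = 2
Species C: 1 + (0.32×2 + 0.68×1) = 2.32
Species D: 1 + (0.52×1 + 0.2×2 + 0.28×2.32) = 2.5696
Species E: 1 + 2.5696 = 3.5696
Species F: 1 + (0.6×2.5696 + 0.4×3.5696) = 3.9696

3.97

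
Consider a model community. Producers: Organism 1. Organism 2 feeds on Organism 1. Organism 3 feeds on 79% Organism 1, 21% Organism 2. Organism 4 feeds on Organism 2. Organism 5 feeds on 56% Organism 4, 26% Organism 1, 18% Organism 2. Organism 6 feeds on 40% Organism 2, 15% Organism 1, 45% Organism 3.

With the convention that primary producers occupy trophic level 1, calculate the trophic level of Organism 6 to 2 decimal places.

Organism 2: 1 + 1 = 2
Organism 3: 1 + (0.79×1 + 0.21×2) = 2.21
Organism 4: 1 + 2 = 3
Organism 5: 1 + (0.56×3 + 0.26×1 + 0.18×2) = 3.3
Organism 6: 1 + (0.4×2 + 0.15×1 + 0.45×2.21) = 2.9445

2.94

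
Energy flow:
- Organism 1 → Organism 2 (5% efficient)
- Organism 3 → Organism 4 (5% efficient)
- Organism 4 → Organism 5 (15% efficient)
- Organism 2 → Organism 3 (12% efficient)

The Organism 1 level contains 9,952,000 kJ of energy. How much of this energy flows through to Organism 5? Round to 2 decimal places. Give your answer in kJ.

Organism 2: 9952000 × 0.05 = 497600 kJ
Organism 3: 497600 × 0.12 = 59712 kJ
Organism 4: 59712 × 0.05 = 2985.6 kJ
Organism 5: 2985.6 × 0.15 = 447.84 kJ

447.84 kJ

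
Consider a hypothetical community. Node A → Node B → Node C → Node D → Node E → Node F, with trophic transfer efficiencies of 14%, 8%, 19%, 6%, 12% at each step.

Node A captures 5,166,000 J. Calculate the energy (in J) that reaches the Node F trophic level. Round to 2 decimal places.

Node B: 5166000 × 0.14 = 723240 J
Node C: 723240 × 0.08 = 57859.2 J
Node D: 57859.2 × 0.19 = 10993.248 J
Node E: 10993.248 × 0.06 = 659.59488 J
Node F: 659.59488 × 0.12 = 79.1513856 J

79.15 J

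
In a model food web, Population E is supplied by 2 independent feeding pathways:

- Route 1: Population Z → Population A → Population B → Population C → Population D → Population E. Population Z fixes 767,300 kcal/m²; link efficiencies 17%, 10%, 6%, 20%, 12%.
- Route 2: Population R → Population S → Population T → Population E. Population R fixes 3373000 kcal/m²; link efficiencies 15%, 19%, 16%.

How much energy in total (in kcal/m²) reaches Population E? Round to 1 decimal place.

Route 1: 767300 × 0.17 × 0.1 × 0.06 × 0.2 × 0.12 = 18.783504 kcal/m²
Route 2: 3373000 × 0.15 × 0.19 × 0.16 = 15380.88 kcal/m²
Total at Population E: 18.783504 + 15380.88 = 15399.663504 kcal/m²

15399.7 kcal/m²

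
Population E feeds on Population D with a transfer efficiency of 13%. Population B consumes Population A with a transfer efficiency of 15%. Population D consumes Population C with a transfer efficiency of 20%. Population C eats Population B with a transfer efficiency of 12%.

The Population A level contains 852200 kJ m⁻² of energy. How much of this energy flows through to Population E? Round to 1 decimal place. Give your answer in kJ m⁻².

398.8 kJ m⁻²

Population B: 852200 × 0.15 = 127830 kJ m⁻²
Population C: 127830 × 0.12 = 15339.6 kJ m⁻²
Population D: 15339.6 × 0.2 = 3067.92 kJ m⁻²
Population E: 3067.92 × 0.13 = 398.8296 kJ m⁻²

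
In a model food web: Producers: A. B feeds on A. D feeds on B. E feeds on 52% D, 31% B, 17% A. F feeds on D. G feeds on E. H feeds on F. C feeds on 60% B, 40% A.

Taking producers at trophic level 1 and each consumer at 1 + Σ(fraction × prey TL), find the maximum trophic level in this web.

B: 1 + 1 = 2
C: 1 + (0.6×2 + 0.4×1) = 2.6
D: 1 + 2 = 3
E: 1 + (0.52×3 + 0.31×2 + 0.17×1) = 3.35
F: 1 + 3 = 4
G: 1 + 3.35 = 4.35
H: 1 + 4 = 5

5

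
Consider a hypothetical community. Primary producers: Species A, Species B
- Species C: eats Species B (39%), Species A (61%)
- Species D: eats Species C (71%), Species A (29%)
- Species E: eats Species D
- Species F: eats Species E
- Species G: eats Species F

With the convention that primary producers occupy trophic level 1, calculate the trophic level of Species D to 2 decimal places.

2.71

Species C: 1 + (0.39×1 + 0.61×1) = 2
Species D: 1 + (0.71×2 + 0.29×1) = 2.71
Species E: 1 + 2.71 = 3.71
Species F: 1 + 3.71 = 4.71
Species G: 1 + 4.71 = 5.71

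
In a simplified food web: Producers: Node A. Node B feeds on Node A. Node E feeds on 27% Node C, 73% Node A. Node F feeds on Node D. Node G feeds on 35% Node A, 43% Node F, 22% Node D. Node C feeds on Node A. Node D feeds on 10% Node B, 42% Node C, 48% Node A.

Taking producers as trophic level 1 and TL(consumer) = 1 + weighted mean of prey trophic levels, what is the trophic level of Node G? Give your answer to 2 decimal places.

Node B: 1 + 1 = 2
Node C: 1 + 1 = 2
Node D: 1 + (0.1×2 + 0.42×2 + 0.48×1) = 2.52
Node E: 1 + (0.27×2 + 0.73×1) = 2.27
Node F: 1 + 2.52 = 3.52
Node G: 1 + (0.35×1 + 0.43×3.52 + 0.22×2.52) = 3.418

3.42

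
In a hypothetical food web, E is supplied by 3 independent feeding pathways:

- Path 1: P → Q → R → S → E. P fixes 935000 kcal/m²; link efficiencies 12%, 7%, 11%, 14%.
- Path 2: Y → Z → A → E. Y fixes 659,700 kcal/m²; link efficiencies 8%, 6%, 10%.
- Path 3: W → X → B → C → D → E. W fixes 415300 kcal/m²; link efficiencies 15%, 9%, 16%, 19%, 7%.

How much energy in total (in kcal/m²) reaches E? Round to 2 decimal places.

Path 1: 935000 × 0.12 × 0.07 × 0.11 × 0.14 = 120.9516 kcal/m²
Path 2: 659700 × 0.08 × 0.06 × 0.1 = 316.656 kcal/m²
Path 3: 415300 × 0.15 × 0.09 × 0.16 × 0.19 × 0.07 = 11.9307384 kcal/m²
Total at E: 120.9516 + 316.656 + 11.9307384 = 449.5383384 kcal/m²

449.54 kcal/m²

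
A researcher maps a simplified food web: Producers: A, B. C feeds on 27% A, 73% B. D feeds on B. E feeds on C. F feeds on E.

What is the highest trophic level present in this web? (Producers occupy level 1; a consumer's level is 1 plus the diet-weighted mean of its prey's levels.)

C: 1 + (0.27×1 + 0.73×1) = 2
D: 1 + 1 = 2
E: 1 + 2 = 3
F: 1 + 3 = 4

4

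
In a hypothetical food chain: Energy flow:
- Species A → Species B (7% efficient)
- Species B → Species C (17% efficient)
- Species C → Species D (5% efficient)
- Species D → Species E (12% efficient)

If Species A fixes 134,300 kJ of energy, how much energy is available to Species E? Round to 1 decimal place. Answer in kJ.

9.6 kJ

Species B: 134300 × 0.07 = 9401 kJ
Species C: 9401 × 0.17 = 1598.17 kJ
Species D: 1598.17 × 0.05 = 79.9085 kJ
Species E: 79.9085 × 0.12 = 9.58902 kJ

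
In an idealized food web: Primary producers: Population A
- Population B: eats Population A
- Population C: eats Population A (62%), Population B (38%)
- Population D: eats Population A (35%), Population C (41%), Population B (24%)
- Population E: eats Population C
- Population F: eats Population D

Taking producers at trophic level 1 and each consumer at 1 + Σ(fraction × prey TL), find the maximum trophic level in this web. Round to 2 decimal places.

Population B: 1 + 1 = 2
Population C: 1 + (0.62×1 + 0.38×2) = 2.38
Population D: 1 + (0.35×1 + 0.41×2.38 + 0.24×2) = 2.8058
Population E: 1 + 2.38 = 3.38
Population F: 1 + 2.8058 = 3.8058

3.81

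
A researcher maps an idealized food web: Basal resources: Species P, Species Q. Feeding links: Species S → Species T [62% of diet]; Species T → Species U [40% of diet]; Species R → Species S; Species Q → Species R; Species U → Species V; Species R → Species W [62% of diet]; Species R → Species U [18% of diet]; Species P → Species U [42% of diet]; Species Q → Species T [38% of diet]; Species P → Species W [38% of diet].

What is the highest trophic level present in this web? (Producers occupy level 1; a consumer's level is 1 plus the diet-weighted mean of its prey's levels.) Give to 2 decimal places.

Species R: 1 + 1 = 2
Species S: 1 + 2 = 3
Species T: 1 + (0.38×1 + 0.62×3) = 3.24
Species U: 1 + (0.4×3.24 + 0.42×1 + 0.18×2) = 3.076
Species V: 1 + 3.076 = 4.076
Species W: 1 + (0.38×1 + 0.62×2) = 2.62

4.08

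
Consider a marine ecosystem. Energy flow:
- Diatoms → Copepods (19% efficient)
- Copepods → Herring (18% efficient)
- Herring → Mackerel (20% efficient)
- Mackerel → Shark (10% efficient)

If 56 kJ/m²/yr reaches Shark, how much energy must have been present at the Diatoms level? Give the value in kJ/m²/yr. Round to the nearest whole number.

81871 kJ/m²/yr

Cumulative transfer efficiency: 0.19 × 0.18 × 0.2 × 0.1 = 0.000684
Diatoms energy = 56 / 0.000684 = 81871 kJ/m²/yr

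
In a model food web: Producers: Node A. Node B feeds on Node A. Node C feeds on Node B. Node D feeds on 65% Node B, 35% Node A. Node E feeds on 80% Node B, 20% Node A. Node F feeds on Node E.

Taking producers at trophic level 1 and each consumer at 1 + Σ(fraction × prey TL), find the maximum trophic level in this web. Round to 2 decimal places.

3.80

Node B: 1 + 1 = 2
Node C: 1 + 2 = 3
Node D: 1 + (0.65×2 + 0.35×1) = 2.65
Node E: 1 + (0.8×2 + 0.2×1) = 2.8
Node F: 1 + 2.8 = 3.8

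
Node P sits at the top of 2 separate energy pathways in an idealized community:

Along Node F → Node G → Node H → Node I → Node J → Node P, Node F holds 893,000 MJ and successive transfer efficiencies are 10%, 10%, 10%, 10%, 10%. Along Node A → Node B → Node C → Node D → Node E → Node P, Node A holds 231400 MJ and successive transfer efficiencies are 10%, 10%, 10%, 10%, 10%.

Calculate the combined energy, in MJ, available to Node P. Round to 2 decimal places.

11.24 MJ

Via Node F: 893000 × 0.1 × 0.1 × 0.1 × 0.1 × 0.1 = 8.93 MJ
Via Node A: 231400 × 0.1 × 0.1 × 0.1 × 0.1 × 0.1 = 2.314 MJ
Total at Node P: 8.93 + 2.314 = 11.244 MJ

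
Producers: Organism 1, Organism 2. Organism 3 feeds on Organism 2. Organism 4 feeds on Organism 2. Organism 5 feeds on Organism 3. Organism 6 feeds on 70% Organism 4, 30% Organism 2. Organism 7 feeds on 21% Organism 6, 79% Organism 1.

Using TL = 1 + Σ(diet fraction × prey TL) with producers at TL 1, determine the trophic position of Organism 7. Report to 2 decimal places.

2.36

Organism 3: 1 + 1 = 2
Organism 4: 1 + 1 = 2
Organism 5: 1 + 2 = 3
Organism 6: 1 + (0.7×2 + 0.3×1) = 2.7
Organism 7: 1 + (0.21×2.7 + 0.79×1) = 2.357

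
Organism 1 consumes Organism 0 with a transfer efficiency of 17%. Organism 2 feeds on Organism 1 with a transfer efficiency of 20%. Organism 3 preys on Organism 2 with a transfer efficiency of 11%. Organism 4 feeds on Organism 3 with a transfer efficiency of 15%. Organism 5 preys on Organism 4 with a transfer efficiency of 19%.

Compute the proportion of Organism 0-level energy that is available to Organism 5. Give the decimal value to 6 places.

0.000107

Product of link efficiencies: 0.17 × 0.2 × 0.11 × 0.15 × 0.19 = 0.00010659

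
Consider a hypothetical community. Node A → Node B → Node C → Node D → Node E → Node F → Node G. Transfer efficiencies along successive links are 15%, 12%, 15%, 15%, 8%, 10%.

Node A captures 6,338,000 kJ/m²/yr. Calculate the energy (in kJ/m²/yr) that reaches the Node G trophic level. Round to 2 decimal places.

20.54 kJ/m²/yr

Node B: 6338000 × 0.15 = 950700 kJ/m²/yr
Node C: 950700 × 0.12 = 114084 kJ/m²/yr
Node D: 114084 × 0.15 = 17112.6 kJ/m²/yr
Node E: 17112.6 × 0.15 = 2566.89 kJ/m²/yr
Node F: 2566.89 × 0.08 = 205.3512 kJ/m²/yr
Node G: 205.3512 × 0.1 = 20.53512 kJ/m²/yr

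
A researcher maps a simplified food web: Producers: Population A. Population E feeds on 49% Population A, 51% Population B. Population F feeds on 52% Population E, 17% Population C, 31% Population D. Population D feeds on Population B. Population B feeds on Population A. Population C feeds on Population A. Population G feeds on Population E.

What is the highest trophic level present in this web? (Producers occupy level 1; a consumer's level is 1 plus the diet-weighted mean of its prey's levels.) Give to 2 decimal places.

3.58

Population B: 1 + 1 = 2
Population C: 1 + 1 = 2
Population D: 1 + 2 = 3
Population E: 1 + (0.49×1 + 0.51×2) = 2.51
Population F: 1 + (0.52×2.51 + 0.17×2 + 0.31×3) = 3.5752
Population G: 1 + 2.51 = 3.51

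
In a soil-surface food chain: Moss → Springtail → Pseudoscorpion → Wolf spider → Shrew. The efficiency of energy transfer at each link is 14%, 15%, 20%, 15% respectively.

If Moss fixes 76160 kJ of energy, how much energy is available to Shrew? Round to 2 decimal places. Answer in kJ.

47.98 kJ

Springtail: 76160 × 0.14 = 10662.4 kJ
Pseudoscorpion: 10662.4 × 0.15 = 1599.36 kJ
Wolf spider: 1599.36 × 0.2 = 319.872 kJ
Shrew: 319.872 × 0.15 = 47.9808 kJ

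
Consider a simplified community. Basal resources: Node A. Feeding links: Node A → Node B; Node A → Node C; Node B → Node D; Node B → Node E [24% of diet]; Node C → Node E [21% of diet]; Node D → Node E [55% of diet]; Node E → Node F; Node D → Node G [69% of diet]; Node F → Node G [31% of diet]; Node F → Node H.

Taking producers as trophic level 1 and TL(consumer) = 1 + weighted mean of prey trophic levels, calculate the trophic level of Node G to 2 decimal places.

Node B: 1 + 1 = 2
Node C: 1 + 1 = 2
Node D: 1 + 2 = 3
Node E: 1 + (0.24×2 + 0.21×2 + 0.55×3) = 3.55
Node F: 1 + 3.55 = 4.55
Node G: 1 + (0.69×3 + 0.31×4.55) = 4.4805
Node H: 1 + 4.55 = 5.55

4.48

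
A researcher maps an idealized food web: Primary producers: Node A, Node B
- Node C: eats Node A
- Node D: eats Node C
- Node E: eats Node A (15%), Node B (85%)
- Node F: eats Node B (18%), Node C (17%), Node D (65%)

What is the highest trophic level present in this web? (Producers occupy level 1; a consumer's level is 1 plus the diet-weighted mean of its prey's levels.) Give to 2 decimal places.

3.47

Node C: 1 + 1 = 2
Node D: 1 + 2 = 3
Node E: 1 + (0.15×1 + 0.85×1) = 2
Node F: 1 + (0.18×1 + 0.17×2 + 0.65×3) = 3.47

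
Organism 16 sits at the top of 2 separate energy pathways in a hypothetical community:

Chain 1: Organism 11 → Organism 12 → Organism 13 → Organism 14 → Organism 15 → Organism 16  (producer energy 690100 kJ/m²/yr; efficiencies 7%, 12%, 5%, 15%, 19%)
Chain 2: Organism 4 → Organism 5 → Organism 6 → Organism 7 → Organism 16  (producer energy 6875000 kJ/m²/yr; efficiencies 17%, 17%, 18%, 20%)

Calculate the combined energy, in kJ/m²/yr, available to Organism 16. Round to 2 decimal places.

Chain 1: 690100 × 0.07 × 0.12 × 0.05 × 0.15 × 0.19 = 8.260497 kJ/m²/yr
Chain 2: 6875000 × 0.17 × 0.17 × 0.18 × 0.2 = 7152.75 kJ/m²/yr
Total at Organism 16: 8.260497 + 7152.75 = 7161.010497 kJ/m²/yr

7161.01 kJ/m²/yr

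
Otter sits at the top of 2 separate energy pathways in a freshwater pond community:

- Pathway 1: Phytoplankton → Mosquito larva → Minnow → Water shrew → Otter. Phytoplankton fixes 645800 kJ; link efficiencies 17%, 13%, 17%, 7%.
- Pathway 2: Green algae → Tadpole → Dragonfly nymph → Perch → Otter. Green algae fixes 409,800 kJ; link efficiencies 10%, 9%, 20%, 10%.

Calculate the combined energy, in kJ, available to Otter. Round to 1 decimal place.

Pathway 1: 645800 × 0.17 × 0.13 × 0.17 × 0.07 = 169.838942 kJ
Pathway 2: 409800 × 0.1 × 0.09 × 0.2 × 0.1 = 73.764 kJ
Total at Otter: 169.838942 + 73.764 = 243.602942 kJ

243.6 kJ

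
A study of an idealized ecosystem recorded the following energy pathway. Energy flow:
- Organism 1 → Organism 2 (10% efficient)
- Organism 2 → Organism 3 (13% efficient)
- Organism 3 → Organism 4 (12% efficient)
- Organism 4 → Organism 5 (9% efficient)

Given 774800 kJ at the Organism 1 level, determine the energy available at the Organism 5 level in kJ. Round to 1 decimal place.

108.8 kJ

Organism 2: 774800 × 0.1 = 77480 kJ
Organism 3: 77480 × 0.13 = 10072.4 kJ
Organism 4: 10072.4 × 0.12 = 1208.688 kJ
Organism 5: 1208.688 × 0.09 = 108.78192 kJ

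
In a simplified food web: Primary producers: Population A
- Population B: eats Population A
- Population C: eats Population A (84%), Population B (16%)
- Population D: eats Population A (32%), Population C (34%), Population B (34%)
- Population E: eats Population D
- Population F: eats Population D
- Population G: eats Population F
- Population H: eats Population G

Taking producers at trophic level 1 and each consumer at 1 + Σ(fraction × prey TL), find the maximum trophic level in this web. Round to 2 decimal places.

5.73

Population B: 1 + 1 = 2
Population C: 1 + (0.84×1 + 0.16×2) = 2.16
Population D: 1 + (0.32×1 + 0.34×2.16 + 0.34×2) = 2.7344
Population E: 1 + 2.7344 = 3.7344
Population F: 1 + 2.7344 = 3.7344
Population G: 1 + 3.7344 = 4.7344
Population H: 1 + 4.7344 = 5.7344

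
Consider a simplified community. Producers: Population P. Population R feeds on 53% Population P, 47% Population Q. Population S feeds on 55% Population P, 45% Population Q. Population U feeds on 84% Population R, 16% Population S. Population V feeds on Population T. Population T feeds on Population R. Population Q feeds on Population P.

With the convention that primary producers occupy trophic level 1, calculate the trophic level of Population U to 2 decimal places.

Population Q: 1 + 1 = 2
Population R: 1 + (0.53×1 + 0.47×2) = 2.47
Population S: 1 + (0.55×1 + 0.45×2) = 2.45
Population T: 1 + 2.47 = 3.47
Population U: 1 + (0.84×2.47 + 0.16×2.45) = 3.4668
Population V: 1 + 3.47 = 4.47

3.47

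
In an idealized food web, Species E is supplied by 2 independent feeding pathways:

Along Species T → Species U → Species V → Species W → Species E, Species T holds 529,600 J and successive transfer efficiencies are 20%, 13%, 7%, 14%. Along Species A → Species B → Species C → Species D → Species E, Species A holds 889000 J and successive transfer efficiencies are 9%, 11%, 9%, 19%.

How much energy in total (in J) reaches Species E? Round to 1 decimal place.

285.4 J

Via Species T: 529600 × 0.2 × 0.13 × 0.07 × 0.14 = 134.94208 J
Via Species A: 889000 × 0.09 × 0.11 × 0.09 × 0.19 = 150.49881 J
Total at Species E: 134.94208 + 150.49881 = 285.44089 J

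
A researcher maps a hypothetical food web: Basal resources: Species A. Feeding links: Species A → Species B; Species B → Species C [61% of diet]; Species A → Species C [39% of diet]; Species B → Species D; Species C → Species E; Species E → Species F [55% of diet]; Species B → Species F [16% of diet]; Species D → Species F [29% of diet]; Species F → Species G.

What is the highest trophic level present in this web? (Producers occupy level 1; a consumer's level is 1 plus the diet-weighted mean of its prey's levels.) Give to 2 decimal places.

Species B: 1 + 1 = 2
Species C: 1 + (0.61×2 + 0.39×1) = 2.61
Species D: 1 + 2 = 3
Species E: 1 + 2.61 = 3.61
Species F: 1 + (0.55×3.61 + 0.16×2 + 0.29×3) = 4.1755
Species G: 1 + 4.1755 = 5.1755

5.18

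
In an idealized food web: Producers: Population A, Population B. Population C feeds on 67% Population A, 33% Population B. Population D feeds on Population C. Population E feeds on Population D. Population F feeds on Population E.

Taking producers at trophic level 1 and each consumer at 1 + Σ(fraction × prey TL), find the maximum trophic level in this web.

Population C: 1 + (0.67×1 + 0.33×1) = 2
Population D: 1 + 2 = 3
Population E: 1 + 3 = 4
Population F: 1 + 4 = 5

5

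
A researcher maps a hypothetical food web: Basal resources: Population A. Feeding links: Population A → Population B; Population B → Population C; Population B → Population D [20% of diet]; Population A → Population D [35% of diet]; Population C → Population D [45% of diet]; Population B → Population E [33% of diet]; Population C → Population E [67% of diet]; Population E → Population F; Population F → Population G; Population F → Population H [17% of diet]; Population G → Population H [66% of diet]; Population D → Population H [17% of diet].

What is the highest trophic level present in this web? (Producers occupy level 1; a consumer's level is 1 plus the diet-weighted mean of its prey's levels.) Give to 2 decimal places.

Population B: 1 + 1 = 2
Population C: 1 + 2 = 3
Population D: 1 + (0.2×2 + 0.35×1 + 0.45×3) = 3.1
Population E: 1 + (0.33×2 + 0.67×3) = 3.67
Population F: 1 + 3.67 = 4.67
Population G: 1 + 4.67 = 5.67
Population H: 1 + (0.17×4.67 + 0.66×5.67 + 0.17×3.1) = 6.0631

6.06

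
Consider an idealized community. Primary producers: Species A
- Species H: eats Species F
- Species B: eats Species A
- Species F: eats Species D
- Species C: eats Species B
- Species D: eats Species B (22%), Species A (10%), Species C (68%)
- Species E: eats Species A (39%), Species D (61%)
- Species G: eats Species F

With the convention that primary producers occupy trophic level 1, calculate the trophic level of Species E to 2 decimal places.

3.57

Species B: 1 + 1 = 2
Species C: 1 + 2 = 3
Species D: 1 + (0.22×2 + 0.1×1 + 0.68×3) = 3.58
Species E: 1 + (0.39×1 + 0.61×3.58) = 3.5738
Species F: 1 + 3.58 = 4.58
Species G: 1 + 4.58 = 5.58
Species H: 1 + 4.58 = 5.58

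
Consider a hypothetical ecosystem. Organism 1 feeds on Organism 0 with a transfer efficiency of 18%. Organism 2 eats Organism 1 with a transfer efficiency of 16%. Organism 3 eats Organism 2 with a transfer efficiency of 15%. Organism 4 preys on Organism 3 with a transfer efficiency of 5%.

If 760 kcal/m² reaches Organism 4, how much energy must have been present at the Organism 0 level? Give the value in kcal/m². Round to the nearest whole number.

Cumulative transfer efficiency: 0.18 × 0.16 × 0.15 × 0.05 = 0.000216
Organism 0 energy = 760 / 0.000216 = 3518519 kcal/m²

3518519 kcal/m²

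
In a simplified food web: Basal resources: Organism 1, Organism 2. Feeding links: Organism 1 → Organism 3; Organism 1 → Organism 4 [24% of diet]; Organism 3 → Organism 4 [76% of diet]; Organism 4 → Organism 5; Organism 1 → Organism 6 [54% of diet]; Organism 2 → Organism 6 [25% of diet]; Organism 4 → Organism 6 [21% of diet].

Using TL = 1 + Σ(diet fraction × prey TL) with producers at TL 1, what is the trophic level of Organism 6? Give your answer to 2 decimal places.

Organism 3: 1 + 1 = 2
Organism 4: 1 + (0.24×1 + 0.76×2) = 2.76
Organism 5: 1 + 2.76 = 3.76
Organism 6: 1 + (0.54×1 + 0.25×1 + 0.21×2.76) = 2.3696

2.37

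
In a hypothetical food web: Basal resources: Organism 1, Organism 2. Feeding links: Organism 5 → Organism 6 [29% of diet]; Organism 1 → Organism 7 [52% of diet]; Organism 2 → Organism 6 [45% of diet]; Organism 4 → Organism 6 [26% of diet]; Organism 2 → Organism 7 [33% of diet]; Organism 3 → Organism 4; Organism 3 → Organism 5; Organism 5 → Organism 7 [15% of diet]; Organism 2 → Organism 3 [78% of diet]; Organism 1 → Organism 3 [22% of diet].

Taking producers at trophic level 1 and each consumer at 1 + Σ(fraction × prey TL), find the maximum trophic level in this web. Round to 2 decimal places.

Organism 3: 1 + (0.78×1 + 0.22×1) = 2
Organism 4: 1 + 2 = 3
Organism 5: 1 + 2 = 3
Organism 6: 1 + (0.29×3 + 0.45×1 + 0.26×3) = 3.1
Organism 7: 1 + (0.52×1 + 0.15×3 + 0.33×1) = 2.3

3.10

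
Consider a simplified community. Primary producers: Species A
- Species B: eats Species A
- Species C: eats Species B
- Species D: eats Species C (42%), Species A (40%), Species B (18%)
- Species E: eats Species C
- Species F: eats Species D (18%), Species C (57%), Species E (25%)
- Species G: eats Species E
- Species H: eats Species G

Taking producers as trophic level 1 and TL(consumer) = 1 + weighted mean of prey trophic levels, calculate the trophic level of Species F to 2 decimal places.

4.25

Species B: 1 + 1 = 2
Species C: 1 + 2 = 3
Species D: 1 + (0.42×3 + 0.4×1 + 0.18×2) = 3.02
Species E: 1 + 3 = 4
Species F: 1 + (0.18×3.02 + 0.57×3 + 0.25×4) = 4.2536
Species G: 1 + 4 = 5
Species H: 1 + 5 = 6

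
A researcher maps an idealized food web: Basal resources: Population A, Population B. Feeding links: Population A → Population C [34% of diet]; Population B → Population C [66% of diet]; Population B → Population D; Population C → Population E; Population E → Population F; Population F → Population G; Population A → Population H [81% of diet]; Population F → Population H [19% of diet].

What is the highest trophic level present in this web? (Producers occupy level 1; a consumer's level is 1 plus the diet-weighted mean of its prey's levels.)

Population C: 1 + (0.34×1 + 0.66×1) = 2
Population D: 1 + 1 = 2
Population E: 1 + 2 = 3
Population F: 1 + 3 = 4
Population G: 1 + 4 = 5
Population H: 1 + (0.81×1 + 0.19×4) = 2.57

5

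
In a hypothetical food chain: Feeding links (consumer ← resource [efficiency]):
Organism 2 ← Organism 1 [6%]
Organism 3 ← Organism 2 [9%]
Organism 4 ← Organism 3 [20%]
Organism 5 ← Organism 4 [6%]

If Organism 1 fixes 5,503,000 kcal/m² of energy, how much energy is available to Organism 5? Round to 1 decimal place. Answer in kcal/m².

Organism 2: 5503000 × 0.06 = 330180 kcal/m²
Organism 3: 330180 × 0.09 = 29716.2 kcal/m²
Organism 4: 29716.2 × 0.2 = 5943.24 kcal/m²
Organism 5: 5943.24 × 0.06 = 356.5944 kcal/m²

356.6 kcal/m²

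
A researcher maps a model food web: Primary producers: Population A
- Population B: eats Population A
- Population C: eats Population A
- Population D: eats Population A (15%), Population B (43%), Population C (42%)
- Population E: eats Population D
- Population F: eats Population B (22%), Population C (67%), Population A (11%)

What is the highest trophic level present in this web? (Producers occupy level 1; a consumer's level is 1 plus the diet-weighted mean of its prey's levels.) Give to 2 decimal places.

Population B: 1 + 1 = 2
Population C: 1 + 1 = 2
Population D: 1 + (0.15×1 + 0.43×2 + 0.42×2) = 2.85
Population E: 1 + 2.85 = 3.85
Population F: 1 + (0.22×2 + 0.67×2 + 0.11×1) = 2.89

3.85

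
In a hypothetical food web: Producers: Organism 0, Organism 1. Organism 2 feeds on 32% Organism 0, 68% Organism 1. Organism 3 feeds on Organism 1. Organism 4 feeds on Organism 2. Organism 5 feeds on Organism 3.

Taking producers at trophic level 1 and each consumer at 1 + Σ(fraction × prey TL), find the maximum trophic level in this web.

Organism 2: 1 + (0.32×1 + 0.68×1) = 2
Organism 3: 1 + 1 = 2
Organism 4: 1 + 2 = 3
Organism 5: 1 + 2 = 3

3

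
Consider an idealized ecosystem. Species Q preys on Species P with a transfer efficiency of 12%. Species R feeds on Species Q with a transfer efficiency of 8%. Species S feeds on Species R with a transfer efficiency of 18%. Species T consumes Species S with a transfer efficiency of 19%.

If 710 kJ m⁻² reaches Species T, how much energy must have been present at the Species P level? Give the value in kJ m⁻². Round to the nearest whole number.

2162524 kJ m⁻²

Cumulative transfer efficiency: 0.12 × 0.08 × 0.18 × 0.19 = 0.00032832
Species P energy = 710 / 0.00032832 = 2162524 kJ m⁻²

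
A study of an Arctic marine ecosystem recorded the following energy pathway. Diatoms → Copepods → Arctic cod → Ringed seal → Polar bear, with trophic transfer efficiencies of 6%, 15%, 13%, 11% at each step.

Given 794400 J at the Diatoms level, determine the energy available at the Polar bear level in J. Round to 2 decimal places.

102.24 J

Copepods: 794400 × 0.06 = 47664 J
Arctic cod: 47664 × 0.15 = 7149.6 J
Ringed seal: 7149.6 × 0.13 = 929.448 J
Polar bear: 929.448 × 0.11 = 102.23928 J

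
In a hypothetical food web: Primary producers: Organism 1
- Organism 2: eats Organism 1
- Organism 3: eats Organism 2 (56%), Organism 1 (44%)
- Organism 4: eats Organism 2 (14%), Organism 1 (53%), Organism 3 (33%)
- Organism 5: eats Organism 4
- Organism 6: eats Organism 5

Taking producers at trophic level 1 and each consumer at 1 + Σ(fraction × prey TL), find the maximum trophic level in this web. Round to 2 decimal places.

4.65

Organism 2: 1 + 1 = 2
Organism 3: 1 + (0.56×2 + 0.44×1) = 2.56
Organism 4: 1 + (0.14×2 + 0.53×1 + 0.33×2.56) = 2.6548
Organism 5: 1 + 2.6548 = 3.6548
Organism 6: 1 + 3.6548 = 4.6548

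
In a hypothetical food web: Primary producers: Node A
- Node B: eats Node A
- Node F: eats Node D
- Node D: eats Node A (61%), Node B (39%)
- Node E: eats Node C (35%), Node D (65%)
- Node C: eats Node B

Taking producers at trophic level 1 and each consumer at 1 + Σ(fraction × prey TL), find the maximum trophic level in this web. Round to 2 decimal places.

Node B: 1 + 1 = 2
Node C: 1 + 2 = 3
Node D: 1 + (0.61×1 + 0.39×2) = 2.39
Node E: 1 + (0.35×3 + 0.65×2.39) = 3.6035
Node F: 1 + 2.39 = 3.39

3.60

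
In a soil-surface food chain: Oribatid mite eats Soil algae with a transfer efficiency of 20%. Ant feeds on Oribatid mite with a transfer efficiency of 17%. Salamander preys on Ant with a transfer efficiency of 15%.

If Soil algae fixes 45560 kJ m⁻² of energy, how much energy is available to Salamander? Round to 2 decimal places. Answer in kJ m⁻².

232.36 kJ m⁻²

Oribatid mite: 45560 × 0.2 = 9112 kJ m⁻²
Ant: 9112 × 0.17 = 1549.04 kJ m⁻²
Salamander: 1549.04 × 0.15 = 232.356 kJ m⁻²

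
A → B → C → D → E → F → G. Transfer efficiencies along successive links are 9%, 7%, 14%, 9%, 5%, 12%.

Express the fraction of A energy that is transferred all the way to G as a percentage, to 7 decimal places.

0.0000476%

Product of link efficiencies: 0.09 × 0.07 × 0.14 × 0.09 × 0.05 × 0.12 = 0.00000047628
As a percentage: 0.00000047628 × 100 = 0.0000476%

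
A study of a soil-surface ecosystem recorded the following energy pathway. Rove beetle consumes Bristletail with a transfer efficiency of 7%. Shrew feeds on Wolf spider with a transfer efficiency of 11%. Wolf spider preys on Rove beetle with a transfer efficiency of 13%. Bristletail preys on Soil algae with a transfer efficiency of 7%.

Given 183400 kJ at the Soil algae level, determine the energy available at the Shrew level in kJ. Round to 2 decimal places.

12.85 kJ

Bristletail: 183400 × 0.07 = 12838 kJ
Rove beetle: 12838 × 0.07 = 898.66 kJ
Wolf spider: 898.66 × 0.13 = 116.8258 kJ
Shrew: 116.8258 × 0.11 = 12.850838 kJ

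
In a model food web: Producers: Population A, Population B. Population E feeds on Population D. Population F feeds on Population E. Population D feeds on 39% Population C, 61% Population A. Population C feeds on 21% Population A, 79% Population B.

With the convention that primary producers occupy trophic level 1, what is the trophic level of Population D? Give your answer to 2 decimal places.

2.39

Population C: 1 + (0.21×1 + 0.79×1) = 2
Population D: 1 + (0.39×2 + 0.61×1) = 2.39
Population E: 1 + 2.39 = 3.39
Population F: 1 + 3.39 = 4.39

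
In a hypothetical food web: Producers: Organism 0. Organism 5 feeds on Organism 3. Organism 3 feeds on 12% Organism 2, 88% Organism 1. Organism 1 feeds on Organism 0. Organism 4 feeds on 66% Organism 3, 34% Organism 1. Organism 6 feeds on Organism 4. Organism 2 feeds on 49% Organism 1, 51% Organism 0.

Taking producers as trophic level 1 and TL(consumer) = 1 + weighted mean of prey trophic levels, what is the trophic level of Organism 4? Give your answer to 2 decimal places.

Organism 1: 1 + 1 = 2
Organism 2: 1 + (0.49×2 + 0.51×1) = 2.49
Organism 3: 1 + (0.12×2.49 + 0.88×2) = 3.0588
Organism 4: 1 + (0.66×3.0588 + 0.34×2) = 3.698808
Organism 5: 1 + 3.0588 = 4.0588
Organism 6: 1 + 3.698808 = 4.698808

3.70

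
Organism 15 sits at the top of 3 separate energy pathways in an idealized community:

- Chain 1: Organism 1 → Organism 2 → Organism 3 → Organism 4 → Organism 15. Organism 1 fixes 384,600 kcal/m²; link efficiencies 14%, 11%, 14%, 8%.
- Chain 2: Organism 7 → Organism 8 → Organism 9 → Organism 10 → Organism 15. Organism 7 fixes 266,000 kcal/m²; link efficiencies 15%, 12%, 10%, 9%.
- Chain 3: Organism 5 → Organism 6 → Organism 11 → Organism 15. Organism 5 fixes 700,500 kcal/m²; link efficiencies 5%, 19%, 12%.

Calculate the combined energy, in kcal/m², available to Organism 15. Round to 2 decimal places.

Chain 1: 384600 × 0.14 × 0.11 × 0.14 × 0.08 = 66.335808 kcal/m²
Chain 2: 266000 × 0.15 × 0.12 × 0.1 × 0.09 = 43.092 kcal/m²
Chain 3: 700500 × 0.05 × 0.19 × 0.12 = 798.57 kcal/m²
Total at Organism 15: 66.335808 + 43.092 + 798.57 = 907.997808 kcal/m²

908.00 kcal/m²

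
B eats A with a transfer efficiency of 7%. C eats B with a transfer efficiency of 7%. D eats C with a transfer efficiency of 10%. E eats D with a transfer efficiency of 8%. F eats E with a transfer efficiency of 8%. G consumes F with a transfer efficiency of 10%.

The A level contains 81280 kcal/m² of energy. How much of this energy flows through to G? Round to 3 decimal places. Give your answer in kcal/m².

0.025 kcal/m²

B: 81280 × 0.07 = 5689.6 kcal/m²
C: 5689.6 × 0.07 = 398.272 kcal/m²
D: 398.272 × 0.1 = 39.8272 kcal/m²
E: 39.8272 × 0.08 = 3.186176 kcal/m²
F: 3.186176 × 0.08 = 0.25489408 kcal/m²
G: 0.25489408 × 0.1 = 0.025489408 kcal/m²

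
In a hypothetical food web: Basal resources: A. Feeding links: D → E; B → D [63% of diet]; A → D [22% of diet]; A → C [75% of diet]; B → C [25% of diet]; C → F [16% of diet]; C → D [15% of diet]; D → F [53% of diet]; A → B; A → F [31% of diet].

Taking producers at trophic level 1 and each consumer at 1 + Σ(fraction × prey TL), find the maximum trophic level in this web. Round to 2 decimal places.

B: 1 + 1 = 2
C: 1 + (0.75×1 + 0.25×2) = 2.25
D: 1 + (0.22×1 + 0.15×2.25 + 0.63×2) = 2.8175
E: 1 + 2.8175 = 3.8175
F: 1 + (0.53×2.8175 + 0.31×1 + 0.16×2.25) = 3.163275

3.82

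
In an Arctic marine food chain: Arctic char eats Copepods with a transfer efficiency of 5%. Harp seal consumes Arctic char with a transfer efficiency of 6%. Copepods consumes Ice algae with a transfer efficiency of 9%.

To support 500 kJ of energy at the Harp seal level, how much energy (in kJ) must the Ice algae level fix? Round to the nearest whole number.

1851852 kJ

Cumulative transfer efficiency: 0.09 × 0.05 × 0.06 = 0.00027
Ice algae energy = 500 / 0.00027 = 1851852 kJ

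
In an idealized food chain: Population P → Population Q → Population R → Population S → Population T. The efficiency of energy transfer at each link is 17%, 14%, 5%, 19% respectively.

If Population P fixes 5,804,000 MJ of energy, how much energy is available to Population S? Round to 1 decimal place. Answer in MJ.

Population Q: 5804000 × 0.17 = 986680 MJ
Population R: 986680 × 0.14 = 138135.2 MJ
Population S: 138135.2 × 0.05 = 6906.76 MJ

6906.8 MJ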